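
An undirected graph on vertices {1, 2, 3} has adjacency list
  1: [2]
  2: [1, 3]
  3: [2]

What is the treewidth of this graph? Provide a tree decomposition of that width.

Treewidth 1.
One such decomposition:
Bags: B1 = {1, 2}  B2 = {2, 3}
Tree: B1–B2

Every bag has size at most 2, so the width is 2 − 1 = 1 and tw(G) ≤ 1. Since G has at least one edge (e.g. 2–1), it is not an edgeless graph, so tw(G) ≥ 1. The upper and lower bounds meet at 1, so that is the treewidth.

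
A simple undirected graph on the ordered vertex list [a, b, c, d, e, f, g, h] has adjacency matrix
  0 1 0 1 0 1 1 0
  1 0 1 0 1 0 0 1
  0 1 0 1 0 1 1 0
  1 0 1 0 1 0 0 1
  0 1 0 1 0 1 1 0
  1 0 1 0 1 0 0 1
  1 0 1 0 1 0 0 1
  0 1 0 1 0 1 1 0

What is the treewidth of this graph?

4

A width-4 tree decomposition is:
Bags: B1 = {b, c, d, f, g}  B2 = {b, d, e, f, g}  B3 = {b, d, f, g, h}  B4 = {a, b, d, f, g}
Tree: B1–B2, B2–B3, B3–B4
The largest bag has 5 vertices, giving width 4; this decomposition certifies tw(G) ≤ 4. For the lower bound: the 5 vertex sets {b,c}, {e,f}, {g,h}, {d}, {a} are disjoint, each induces a connected subgraph, and every pair is joined by at least one edge of G. Contracting each set to a single vertex therefore yields K_{5} as a minor, and since treewidth is minor-monotone, tw(G) ≥ tw(K_{5}) = 4. Hence tw(G) = 4 exactly.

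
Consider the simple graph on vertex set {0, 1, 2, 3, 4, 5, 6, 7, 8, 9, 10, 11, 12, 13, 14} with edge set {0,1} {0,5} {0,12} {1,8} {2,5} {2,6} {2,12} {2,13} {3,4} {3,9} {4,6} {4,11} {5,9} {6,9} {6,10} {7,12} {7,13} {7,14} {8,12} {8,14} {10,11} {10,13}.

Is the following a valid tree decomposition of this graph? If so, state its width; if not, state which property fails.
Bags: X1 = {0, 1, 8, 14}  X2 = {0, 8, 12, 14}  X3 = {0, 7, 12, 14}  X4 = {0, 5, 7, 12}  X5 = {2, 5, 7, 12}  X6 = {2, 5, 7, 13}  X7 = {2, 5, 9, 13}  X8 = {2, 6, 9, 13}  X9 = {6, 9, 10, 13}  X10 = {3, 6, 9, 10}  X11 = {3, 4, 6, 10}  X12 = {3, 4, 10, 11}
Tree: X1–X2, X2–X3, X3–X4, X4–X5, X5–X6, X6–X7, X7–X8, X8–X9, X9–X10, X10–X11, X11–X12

Yes; width 3.

Checking the three conditions: (i) the bags cover all of {0, 1, 2, 3, 4, 5, 6, 7, 8, 9, 10, 11, 12, 13, 14}; (ii) for each edge, some bag contains both endpoints; (iii) the bags containing any fixed vertex form a subtree. All hold, so the decomposition is valid with width 4 − 1 = 3.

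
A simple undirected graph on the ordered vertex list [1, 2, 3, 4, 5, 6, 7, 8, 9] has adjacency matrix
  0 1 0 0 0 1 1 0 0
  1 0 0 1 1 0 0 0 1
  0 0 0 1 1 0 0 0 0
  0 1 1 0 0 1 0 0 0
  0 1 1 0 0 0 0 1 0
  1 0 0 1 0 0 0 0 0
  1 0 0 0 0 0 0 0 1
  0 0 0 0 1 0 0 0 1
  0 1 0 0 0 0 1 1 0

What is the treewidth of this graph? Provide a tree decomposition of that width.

Treewidth 3.
Bags: B1 = {3, 4, 5, 8}  B2 = {2, 4, 5, 8}  B3 = {2, 4, 8, 9}  B4 = {2, 4, 6, 9}  B5 = {1, 2, 6, 9}  B6 = {1, 6, 7, 9}
Tree: B1–B2, B2–B3, B3–B4, B4–B5, B5–B6

Each bag holds 4 vertices, so the decomposition has width 3, which upper-bounds the treewidth. For the lower bound: the 4 vertex sets {3,5,8}, {4}, {2}, {1,6,7,9} are disjoint, each induces a connected subgraph, and every pair is joined by at least one edge of G. Contracting each set to a single vertex therefore yields K_{4} as a minor, and since treewidth is minor-monotone, tw(G) ≥ tw(K_{4}) = 3. The upper and lower bounds meet at 3, so that is the treewidth.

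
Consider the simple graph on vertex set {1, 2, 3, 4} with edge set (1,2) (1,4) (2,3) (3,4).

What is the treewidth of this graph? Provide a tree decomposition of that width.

Every bag has size at most 3, so the width is 3 − 1 = 2 and tw(G) ≤ 2. The edges 4–3–2–1–4 form a cycle, so G is not a tree and its treewidth is at least 2. Therefore the treewidth is 2.

Treewidth 2.
Bags: B1 = {2, 3, 4}  B2 = {1, 2, 4}
Tree: B1–B2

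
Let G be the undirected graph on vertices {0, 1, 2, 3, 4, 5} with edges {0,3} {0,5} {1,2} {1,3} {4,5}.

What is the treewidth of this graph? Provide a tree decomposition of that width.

Every bag has size at most 2, so the width is 2 − 1 = 1 and tw(G) ≤ 1. Any graph with an edge has treewidth ≥ 1, and G has the edge 4–5. Hence tw(G) = 1 exactly.

Treewidth 1.
Bags: B1 = {4, 5}  B2 = {0, 5}  B3 = {0, 3}  B4 = {1, 3}  B5 = {1, 2}
Tree: B1–B2, B2–B3, B3–B4, B4–B5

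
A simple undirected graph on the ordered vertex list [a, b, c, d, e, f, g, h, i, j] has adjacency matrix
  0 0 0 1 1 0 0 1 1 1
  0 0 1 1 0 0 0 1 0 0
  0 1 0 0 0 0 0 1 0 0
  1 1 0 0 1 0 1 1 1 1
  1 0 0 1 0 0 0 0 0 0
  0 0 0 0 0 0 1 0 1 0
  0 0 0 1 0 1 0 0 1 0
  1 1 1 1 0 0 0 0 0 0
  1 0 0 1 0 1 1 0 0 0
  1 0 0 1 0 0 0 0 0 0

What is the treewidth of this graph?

A width-2 tree decomposition is:
Bags: B1 = {a, d, h}  B2 = {a, d, j}  B3 = {a, d, e}  B4 = {b, d, h}  B5 = {a, d, i}  B6 = {b, c, h}  B7 = {d, g, i}  B8 = {f, g, i}
Tree: B1–B2, B2–B3, B1–B4, B2–B5, B4–B6, B5–B7, B7–B8
The largest bag has 3 vertices, giving width 2; this decomposition certifies tw(G) ≤ 2. On the other hand G contains the 3-clique {d, g, i}. A clique must lie in a single bag of any decomposition, so no decomposition can have width below 2. Therefore the treewidth is 2.

2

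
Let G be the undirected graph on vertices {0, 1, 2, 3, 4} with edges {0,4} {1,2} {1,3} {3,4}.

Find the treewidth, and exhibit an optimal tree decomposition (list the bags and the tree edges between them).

Treewidth 1.
One such decomposition:
Bags: B1 = {1, 2}  B2 = {1, 3}  B3 = {3, 4}  B4 = {0, 4}
Tree: B1–B2, B2–B3, B3–B4

Each bag holds 2 vertices, so the decomposition has width 1, which upper-bounds the treewidth. Since G has at least one edge (e.g. 2–1), it is not an edgeless graph, so tw(G) ≥ 1. Combining the bounds, tw(G) = 1.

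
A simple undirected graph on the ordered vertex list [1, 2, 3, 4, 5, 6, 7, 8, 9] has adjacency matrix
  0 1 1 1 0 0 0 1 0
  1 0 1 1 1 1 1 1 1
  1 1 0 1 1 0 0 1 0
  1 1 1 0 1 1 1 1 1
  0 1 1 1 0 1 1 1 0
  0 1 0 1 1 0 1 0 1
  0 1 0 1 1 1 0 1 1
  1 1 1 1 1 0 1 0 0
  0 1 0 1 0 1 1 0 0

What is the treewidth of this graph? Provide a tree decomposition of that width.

Every bag has size at most 5, so the width is 5 − 1 = 4 and tw(G) ≤ 4. Conversely, {1, 2, 3, 4, 8} is a clique of size 5, and the vertices of any clique must share a bag in every tree decomposition; so some bag has ≥ 5 vertices and tw(G) ≥ 4. Therefore the treewidth is 4.

Treewidth 4.
One optimal decomposition is:
Bags: B1 = {2, 3, 4, 5, 8}  B2 = {2, 4, 5, 7, 8}  B3 = {1, 2, 3, 4, 8}  B4 = {2, 4, 5, 6, 7}  B5 = {2, 4, 6, 7, 9}
Tree: B1–B2, B1–B3, B2–B4, B4–B5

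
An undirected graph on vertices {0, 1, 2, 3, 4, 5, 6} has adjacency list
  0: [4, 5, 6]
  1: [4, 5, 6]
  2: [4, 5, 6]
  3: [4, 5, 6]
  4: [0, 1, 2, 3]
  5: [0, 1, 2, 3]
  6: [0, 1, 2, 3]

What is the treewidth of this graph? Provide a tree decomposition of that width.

Treewidth 3.
One optimal decomposition is:
Bags: B1 = {1, 4, 5, 6}  B2 = {2, 4, 5, 6}  B3 = {3, 4, 5, 6}  B4 = {0, 4, 5, 6}
Tree: B1–B2, B2–B3, B3–B4

Every bag has size at most 4, so the width is 4 − 1 = 3 and tw(G) ≤ 3. For the lower bound: the 4 vertex sets {1,6}, {2,4}, {5}, {3} are disjoint, each induces a connected subgraph, and every pair is joined by at least one edge of G. Contracting each set to a single vertex therefore yields K_{4} as a minor, and since treewidth is minor-monotone, tw(G) ≥ tw(K_{4}) = 3. Therefore the treewidth is 3.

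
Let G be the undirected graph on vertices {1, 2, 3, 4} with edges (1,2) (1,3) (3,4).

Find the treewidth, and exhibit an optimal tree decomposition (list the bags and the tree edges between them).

The largest bag has 2 vertices, giving width 1; this decomposition certifies tw(G) ≤ 1. G has an edge, so its treewidth is at least 1. Hence tw(G) = 1 exactly.

Treewidth 1.
One such decomposition:
Bags: B1 = {1, 2}  B2 = {1, 3}  B3 = {3, 4}
Tree: B1–B2, B2–B3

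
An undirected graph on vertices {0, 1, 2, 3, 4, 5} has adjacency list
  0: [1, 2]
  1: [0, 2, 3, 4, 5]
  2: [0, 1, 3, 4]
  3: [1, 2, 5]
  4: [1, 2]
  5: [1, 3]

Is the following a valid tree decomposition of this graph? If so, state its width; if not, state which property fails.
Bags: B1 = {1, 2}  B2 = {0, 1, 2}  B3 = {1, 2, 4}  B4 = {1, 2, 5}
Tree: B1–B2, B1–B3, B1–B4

A tree decomposition must satisfy three properties: every vertex lies in some bag; for every edge, both endpoints lie together in some bag; and for every vertex, the bags containing it form a connected subtree. Here vertex 3 appears in no bag, so the decomposition is invalid.

No — vertex 3 appears in no bag.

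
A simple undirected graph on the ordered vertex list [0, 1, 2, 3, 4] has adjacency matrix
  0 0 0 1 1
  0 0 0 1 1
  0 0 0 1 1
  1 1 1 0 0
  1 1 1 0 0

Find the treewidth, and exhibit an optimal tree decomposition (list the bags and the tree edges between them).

Treewidth 2.
One optimal decomposition is:
Bags: B1 = {1, 3, 4}  B2 = {0, 3, 4}  B3 = {2, 3, 4}
Tree: B1–B2, B2–B3

Each bag holds 3 vertices, so the decomposition has width 2, which upper-bounds the treewidth. For the lower bound, G contains the cycle 1–4–0–3–1, so G is not a forest; only forests have treewidth ≤ 1, hence tw(G) ≥ 2. The upper and lower bounds meet at 2, so that is the treewidth.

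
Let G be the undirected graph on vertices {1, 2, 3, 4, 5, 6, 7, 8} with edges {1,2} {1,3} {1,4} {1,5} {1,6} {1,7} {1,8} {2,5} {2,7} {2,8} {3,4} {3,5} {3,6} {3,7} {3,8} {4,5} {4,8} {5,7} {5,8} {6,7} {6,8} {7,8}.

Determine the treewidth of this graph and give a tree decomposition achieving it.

Treewidth 4.
One such decomposition:
Bags: B1 = {1, 3, 6, 7, 8}  B2 = {1, 3, 5, 7, 8}  B3 = {1, 2, 5, 7, 8}  B4 = {1, 3, 4, 5, 8}
Tree: B1–B2, B2–B3, B2–B4

Every bag has size at most 5, so the width is 5 − 1 = 4 and tw(G) ≤ 4. On the other hand G contains the 5-clique {1, 2, 5, 7, 8}. A clique must lie in a single bag of any decomposition, so no decomposition can have width below 4. Therefore the treewidth is 4.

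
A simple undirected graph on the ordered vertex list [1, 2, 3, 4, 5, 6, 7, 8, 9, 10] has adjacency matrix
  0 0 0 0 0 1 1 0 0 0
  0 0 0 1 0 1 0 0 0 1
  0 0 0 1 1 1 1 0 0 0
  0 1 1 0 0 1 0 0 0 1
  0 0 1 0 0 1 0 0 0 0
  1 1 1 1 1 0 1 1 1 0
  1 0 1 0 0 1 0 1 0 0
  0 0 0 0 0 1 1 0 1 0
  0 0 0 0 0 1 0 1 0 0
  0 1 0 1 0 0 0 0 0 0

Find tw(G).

A width-2 tree decomposition is:
Bags: B1 = {3, 4, 6}  B2 = {3, 6, 7}  B3 = {6, 7, 8}  B4 = {2, 4, 6}  B5 = {3, 5, 6}  B6 = {2, 4, 10}  B7 = {1, 6, 7}  B8 = {6, 8, 9}
Tree: B1–B2, B2–B3, B1–B4, B1–B5, B4–B6, B3–B7, B3–B8
The largest bag has 3 vertices, giving width 2; this decomposition certifies tw(G) ≤ 2. For the lower bound, the 3 vertices {2, 4, 10} are pairwise adjacent, and any tree decomposition puts a clique entirely inside one bag — forcing width ≥ 2. Therefore the treewidth is 2.

2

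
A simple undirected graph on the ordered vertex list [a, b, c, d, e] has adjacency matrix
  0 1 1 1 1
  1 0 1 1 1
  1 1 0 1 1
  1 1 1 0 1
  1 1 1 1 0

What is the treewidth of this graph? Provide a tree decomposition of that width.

Treewidth 4.
Bags: B1 = {a, b, c, d, e}
Tree: (single bag)

A single bag containing all 5 vertices is trivially a valid decomposition of width 4. On the other hand G contains the 5-clique {a, b, c, d, e}. A clique must lie in a single bag of any decomposition, so no decomposition can have width below 4. Therefore the treewidth is 4.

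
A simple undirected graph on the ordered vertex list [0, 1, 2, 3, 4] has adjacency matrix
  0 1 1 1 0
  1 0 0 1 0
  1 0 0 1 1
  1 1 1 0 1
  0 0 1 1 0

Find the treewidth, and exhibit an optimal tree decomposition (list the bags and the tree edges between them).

Treewidth 2.
Bags: B1 = {0, 2, 3}  B2 = {0, 1, 3}  B3 = {2, 3, 4}
Tree: B1–B2, B1–B3

Each bag holds 3 vertices, so the decomposition has width 2, which upper-bounds the treewidth. Conversely, {0, 1, 3} is a clique of size 3, and the vertices of any clique must share a bag in every tree decomposition; so some bag has ≥ 3 vertices and tw(G) ≥ 2. Therefore the treewidth is 2.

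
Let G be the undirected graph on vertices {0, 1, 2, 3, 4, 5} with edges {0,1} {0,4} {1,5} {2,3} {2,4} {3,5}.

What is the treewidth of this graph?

A width-2 tree decomposition is:
Bags: B1 = {0, 2, 4}  B2 = {0, 2, 3}  B3 = {0, 3, 5}  B4 = {0, 1, 5}
Tree: B1–B2, B2–B3, B3–B4
Every bag has size at most 3, so the width is 3 − 1 = 2 and tw(G) ≤ 2. For the lower bound, G contains the cycle 0–4–2–3–5–1–0, so G is not a forest; only forests have treewidth ≤ 1, hence tw(G) ≥ 2. Therefore the treewidth is 2.

2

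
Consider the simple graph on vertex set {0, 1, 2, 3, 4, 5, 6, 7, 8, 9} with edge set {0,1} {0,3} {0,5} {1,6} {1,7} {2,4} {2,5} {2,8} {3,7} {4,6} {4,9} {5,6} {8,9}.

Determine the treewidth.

2

A width-2 tree decomposition is:
Bags: B1 = {4, 8, 9}  B2 = {2, 4, 8}  B3 = {2, 4, 6}  B4 = {2, 5, 6}  B5 = {1, 5, 6}  B6 = {0, 1, 5}  B7 = {0, 1, 7}  B8 = {0, 3, 7}
Tree: B1–B2, B2–B3, B3–B4, B4–B5, B5–B6, B6–B7, B7–B8
Each bag holds 3 vertices, so the decomposition has width 2, which upper-bounds the treewidth. For the lower bound, G contains the cycle 9–8–2–4–9, so G is not a forest; only forests have treewidth ≤ 1, hence tw(G) ≥ 2. Combining the bounds, tw(G) = 2.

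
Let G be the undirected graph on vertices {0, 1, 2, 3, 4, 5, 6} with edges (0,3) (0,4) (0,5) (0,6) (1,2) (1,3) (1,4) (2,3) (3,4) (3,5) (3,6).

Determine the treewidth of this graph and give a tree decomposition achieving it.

The largest bag has 3 vertices, giving width 2; this decomposition certifies tw(G) ≤ 2. On the other hand G contains the 3-clique {0, 3, 4}. A clique must lie in a single bag of any decomposition, so no decomposition can have width below 2. Therefore the treewidth is 2.

Treewidth 2.
Bags: B1 = {1, 3, 4}  B2 = {0, 3, 4}  B3 = {1, 2, 3}  B4 = {0, 3, 6}  B5 = {0, 3, 5}
Tree: B1–B2, B1–B3, B2–B4, B4–B5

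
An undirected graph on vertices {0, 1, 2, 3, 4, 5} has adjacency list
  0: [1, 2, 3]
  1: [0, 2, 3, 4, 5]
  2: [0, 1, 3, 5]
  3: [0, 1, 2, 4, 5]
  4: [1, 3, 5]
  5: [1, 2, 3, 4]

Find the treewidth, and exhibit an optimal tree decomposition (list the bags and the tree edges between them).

Treewidth 3.
Bags: B1 = {1, 3, 4, 5}  B2 = {1, 2, 3, 5}  B3 = {0, 1, 2, 3}
Tree: B1–B2, B2–B3

The largest bag has 4 vertices, giving width 3; this decomposition certifies tw(G) ≤ 3. For the lower bound, the 4 vertices {0, 1, 2, 3} are pairwise adjacent, and any tree decomposition puts a clique entirely inside one bag — forcing width ≥ 3. Hence tw(G) = 3 exactly.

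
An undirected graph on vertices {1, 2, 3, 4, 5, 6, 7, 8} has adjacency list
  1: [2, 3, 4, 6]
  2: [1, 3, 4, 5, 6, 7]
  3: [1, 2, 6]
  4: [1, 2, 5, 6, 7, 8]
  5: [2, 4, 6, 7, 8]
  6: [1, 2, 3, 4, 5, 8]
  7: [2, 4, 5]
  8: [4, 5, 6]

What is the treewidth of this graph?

A width-3 tree decomposition is:
Bags: B1 = {4, 5, 6, 8}  B2 = {2, 4, 5, 6}  B3 = {2, 4, 5, 7}  B4 = {1, 2, 4, 6}  B5 = {1, 2, 3, 6}
Tree: B1–B2, B2–B3, B2–B4, B4–B5
The largest bag has 4 vertices, giving width 3; this decomposition certifies tw(G) ≤ 3. Conversely, {4, 5, 6, 8} is a clique of size 4, and the vertices of any clique must share a bag in every tree decomposition; so some bag has ≥ 4 vertices and tw(G) ≥ 3. Combining the bounds, tw(G) = 3.

3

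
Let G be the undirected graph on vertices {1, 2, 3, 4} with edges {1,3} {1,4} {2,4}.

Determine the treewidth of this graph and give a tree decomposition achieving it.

Every bag has size at most 2, so the width is 2 − 1 = 1 and tw(G) ≤ 1. G has an edge, so its treewidth is at least 1. Combining the bounds, tw(G) = 1.

Treewidth 1.
Bags: B1 = {1, 4}  B2 = {1, 3}  B3 = {2, 4}
Tree: B1–B2, B1–B3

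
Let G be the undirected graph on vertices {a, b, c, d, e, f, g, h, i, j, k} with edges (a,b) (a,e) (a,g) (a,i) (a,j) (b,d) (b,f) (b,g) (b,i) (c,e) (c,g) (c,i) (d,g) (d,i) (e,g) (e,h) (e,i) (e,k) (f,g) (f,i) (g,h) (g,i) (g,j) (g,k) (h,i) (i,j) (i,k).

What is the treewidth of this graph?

A width-3 tree decomposition is:
Bags: B1 = {c, e, g, i}  B2 = {a, e, g, i}  B3 = {a, b, g, i}  B4 = {b, d, g, i}  B5 = {b, f, g, i}  B6 = {e, g, h, i}  B7 = {a, g, i, j}  B8 = {e, g, i, k}
Tree: B1–B2, B2–B3, B3–B4, B3–B5, B1–B6, B2–B7, B6–B8
The largest bag has 4 vertices, giving width 3; this decomposition certifies tw(G) ≤ 3. On the other hand G contains the 4-clique {b, d, g, i}. A clique must lie in a single bag of any decomposition, so no decomposition can have width below 3. The upper and lower bounds meet at 3, so that is the treewidth.

3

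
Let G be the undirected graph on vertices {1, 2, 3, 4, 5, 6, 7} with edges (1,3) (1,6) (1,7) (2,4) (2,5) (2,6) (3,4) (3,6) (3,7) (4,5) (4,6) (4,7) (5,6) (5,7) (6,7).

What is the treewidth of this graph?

A width-3 tree decomposition is:
Bags: B1 = {3, 4, 6, 7}  B2 = {1, 3, 6, 7}  B3 = {4, 5, 6, 7}  B4 = {2, 4, 5, 6}
Tree: B1–B2, B1–B3, B3–B4
Each bag holds 4 vertices, so the decomposition has width 3, which upper-bounds the treewidth. Conversely, {1, 3, 6, 7} is a clique of size 4, and the vertices of any clique must share a bag in every tree decomposition; so some bag has ≥ 4 vertices and tw(G) ≥ 3. Combining the bounds, tw(G) = 3.

3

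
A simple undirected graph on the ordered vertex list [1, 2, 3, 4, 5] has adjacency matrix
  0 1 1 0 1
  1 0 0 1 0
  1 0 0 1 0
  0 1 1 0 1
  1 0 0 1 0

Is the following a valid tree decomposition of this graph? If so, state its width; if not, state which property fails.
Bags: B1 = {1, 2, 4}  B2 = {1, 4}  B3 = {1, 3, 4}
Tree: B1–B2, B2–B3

A tree decomposition must satisfy three properties: every vertex lies in some bag; for every edge, both endpoints lie together in some bag; and for every vertex, the bags containing it form a connected subtree. Here vertex 5 appears in no bag, so the decomposition is invalid.

No — vertex 5 appears in no bag.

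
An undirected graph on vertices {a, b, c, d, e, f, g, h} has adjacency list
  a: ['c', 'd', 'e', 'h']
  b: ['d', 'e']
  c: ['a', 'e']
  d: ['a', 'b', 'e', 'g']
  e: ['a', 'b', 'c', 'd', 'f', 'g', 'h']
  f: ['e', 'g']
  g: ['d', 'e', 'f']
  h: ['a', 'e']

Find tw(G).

2

A width-2 tree decomposition is:
Bags: B1 = {d, e, g}  B2 = {a, d, e}  B3 = {b, d, e}  B4 = {a, c, e}  B5 = {e, f, g}  B6 = {a, e, h}
Tree: B1–B2, B2–B3, B2–B4, B1–B5, B4–B6
Each bag holds 3 vertices, so the decomposition has width 2, which upper-bounds the treewidth. On the other hand G contains the 3-clique {d, e, g}. A clique must lie in a single bag of any decomposition, so no decomposition can have width below 2. Hence tw(G) = 2 exactly.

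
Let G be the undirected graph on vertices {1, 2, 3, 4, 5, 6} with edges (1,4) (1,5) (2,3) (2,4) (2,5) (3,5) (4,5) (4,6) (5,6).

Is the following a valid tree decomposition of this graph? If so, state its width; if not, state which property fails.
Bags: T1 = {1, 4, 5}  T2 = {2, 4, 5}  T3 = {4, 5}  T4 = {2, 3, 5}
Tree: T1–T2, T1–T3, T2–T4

No — vertex 6 appears in no bag.

A tree decomposition must satisfy three properties: every vertex lies in some bag; for every edge, both endpoints lie together in some bag; and for every vertex, the bags containing it form a connected subtree. Here vertex 6 appears in no bag, so the decomposition is invalid.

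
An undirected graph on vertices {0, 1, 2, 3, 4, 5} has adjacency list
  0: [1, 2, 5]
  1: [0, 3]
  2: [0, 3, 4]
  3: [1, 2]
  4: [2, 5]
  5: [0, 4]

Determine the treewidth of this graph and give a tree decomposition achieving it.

Treewidth 2.
Bags: B1 = {1, 2, 3}  B2 = {0, 1, 2}  B3 = {0, 2, 4}  B4 = {0, 4, 5}
Tree: B1–B2, B2–B3, B3–B4

Every bag has size at most 3, so the width is 3 − 1 = 2 and tw(G) ≤ 2. For the lower bound, G contains the cycle 3–1–0–2–3, so G is not a forest; only forests have treewidth ≤ 1, hence tw(G) ≥ 2. The upper and lower bounds meet at 2, so that is the treewidth.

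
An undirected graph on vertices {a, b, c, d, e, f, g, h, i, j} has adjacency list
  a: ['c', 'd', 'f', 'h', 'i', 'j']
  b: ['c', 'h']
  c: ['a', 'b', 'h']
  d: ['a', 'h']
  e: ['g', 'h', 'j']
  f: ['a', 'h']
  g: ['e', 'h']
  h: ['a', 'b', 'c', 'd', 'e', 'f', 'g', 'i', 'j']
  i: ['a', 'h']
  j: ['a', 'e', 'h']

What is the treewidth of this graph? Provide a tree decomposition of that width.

Every bag has size at most 3, so the width is 3 − 1 = 2 and tw(G) ≤ 2. For the lower bound, the 3 vertices {e, g, h} are pairwise adjacent, and any tree decomposition puts a clique entirely inside one bag — forcing width ≥ 2. Hence tw(G) = 2 exactly.

Treewidth 2.
One such decomposition:
Bags: B1 = {a, h, j}  B2 = {e, h, j}  B3 = {a, h, i}  B4 = {a, c, h}  B5 = {e, g, h}  B6 = {a, d, h}  B7 = {a, f, h}  B8 = {b, c, h}
Tree: B1–B2, B1–B3, B1–B4, B2–B5, B1–B6, B3–B7, B4–B8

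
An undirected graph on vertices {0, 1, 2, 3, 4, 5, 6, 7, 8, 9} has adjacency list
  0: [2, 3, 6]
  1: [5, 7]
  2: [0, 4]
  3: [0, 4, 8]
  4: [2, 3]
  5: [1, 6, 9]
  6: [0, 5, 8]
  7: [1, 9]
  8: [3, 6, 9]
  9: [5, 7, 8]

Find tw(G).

A width-2 tree decomposition is:
Bags: B1 = {1, 7, 9}  B2 = {1, 5, 9}  B3 = {5, 8, 9}  B4 = {5, 6, 8}  B5 = {3, 6, 8}  B6 = {0, 3, 6}  B7 = {0, 3, 4}  B8 = {0, 2, 4}
Tree: B1–B2, B2–B3, B3–B4, B4–B5, B5–B6, B6–B7, B7–B8
Every bag has size at most 3, so the width is 3 − 1 = 2 and tw(G) ≤ 2. Since 7–1–5–9–7 is a cycle in G, G is not acyclic. Forests are exactly the graphs of treewidth ≤ 1, so tw(G) ≥ 2. Therefore the treewidth is 2.

2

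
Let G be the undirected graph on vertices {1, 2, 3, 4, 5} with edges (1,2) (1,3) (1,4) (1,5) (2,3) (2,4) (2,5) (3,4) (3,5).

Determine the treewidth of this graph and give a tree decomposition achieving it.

Treewidth 3.
One optimal decomposition is:
Bags: B1 = {1, 2, 3, 5}  B2 = {1, 2, 3, 4}
Tree: B1–B2

Every bag has size at most 4, so the width is 4 − 1 = 3 and tw(G) ≤ 3. On the other hand G contains the 4-clique {1, 2, 3, 4}. A clique must lie in a single bag of any decomposition, so no decomposition can have width below 3. Hence tw(G) = 3 exactly.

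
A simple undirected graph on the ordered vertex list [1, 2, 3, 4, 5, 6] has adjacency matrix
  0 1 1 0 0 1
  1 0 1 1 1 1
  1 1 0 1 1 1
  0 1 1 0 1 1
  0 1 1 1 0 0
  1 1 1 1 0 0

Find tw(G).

A width-3 tree decomposition is:
Bags: B1 = {2, 3, 4, 6}  B2 = {2, 3, 4, 5}  B3 = {1, 2, 3, 6}
Tree: B1–B2, B1–B3
The largest bag has 4 vertices, giving width 3; this decomposition certifies tw(G) ≤ 3. Conversely, {1, 2, 3, 6} is a clique of size 4, and the vertices of any clique must share a bag in every tree decomposition; so some bag has ≥ 4 vertices and tw(G) ≥ 3. Therefore the treewidth is 3.

3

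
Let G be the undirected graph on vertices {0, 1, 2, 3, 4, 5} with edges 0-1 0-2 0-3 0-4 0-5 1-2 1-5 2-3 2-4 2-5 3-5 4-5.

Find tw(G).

A width-3 tree decomposition is:
Bags: B1 = {0, 2, 3, 5}  B2 = {0, 1, 2, 5}  B3 = {0, 2, 4, 5}
Tree: B1–B2, B2–B3
Every bag has size at most 4, so the width is 4 − 1 = 3 and tw(G) ≤ 3. On the other hand G contains the 4-clique {0, 1, 2, 5}. A clique must lie in a single bag of any decomposition, so no decomposition can have width below 3. Therefore the treewidth is 3.

3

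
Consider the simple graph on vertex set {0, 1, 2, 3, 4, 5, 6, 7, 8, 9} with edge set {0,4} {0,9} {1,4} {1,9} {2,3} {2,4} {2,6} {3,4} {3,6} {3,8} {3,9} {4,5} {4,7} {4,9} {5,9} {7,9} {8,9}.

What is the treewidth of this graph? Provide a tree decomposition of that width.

Every bag has size at most 3, so the width is 3 − 1 = 2 and tw(G) ≤ 2. On the other hand G contains the 3-clique {3, 8, 9}. A clique must lie in a single bag of any decomposition, so no decomposition can have width below 2. Therefore the treewidth is 2.

Treewidth 2.
One optimal decomposition is:
Bags: B1 = {0, 4, 9}  B2 = {4, 7, 9}  B3 = {4, 5, 9}  B4 = {3, 4, 9}  B5 = {2, 3, 4}  B6 = {1, 4, 9}  B7 = {3, 8, 9}  B8 = {2, 3, 6}
Tree: B1–B2, B1–B3, B1–B4, B4–B5, B3–B6, B4–B7, B5–B8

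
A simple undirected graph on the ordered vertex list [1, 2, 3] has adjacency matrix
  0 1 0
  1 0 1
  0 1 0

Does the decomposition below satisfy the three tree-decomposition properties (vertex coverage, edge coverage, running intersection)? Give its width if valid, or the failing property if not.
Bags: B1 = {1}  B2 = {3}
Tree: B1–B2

No — vertex 2 appears in no bag.

A tree decomposition must satisfy three properties: every vertex lies in some bag; for every edge, both endpoints lie together in some bag; and for every vertex, the bags containing it form a connected subtree. Here vertex 2 appears in no bag, so the decomposition is invalid.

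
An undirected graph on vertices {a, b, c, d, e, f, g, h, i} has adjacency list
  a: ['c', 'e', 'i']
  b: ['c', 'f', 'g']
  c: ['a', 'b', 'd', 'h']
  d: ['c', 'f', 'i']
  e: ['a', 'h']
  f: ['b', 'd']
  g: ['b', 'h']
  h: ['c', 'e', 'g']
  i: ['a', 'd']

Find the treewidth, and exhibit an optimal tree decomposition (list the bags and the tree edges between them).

Treewidth 3.
One optimal decomposition is:
Bags: B1 = {b, d, f, i}  B2 = {b, c, d, i}  B3 = {a, b, c, i}  B4 = {a, b, c, g}  B5 = {a, c, g, h}  B6 = {a, e, g, h}
Tree: B1–B2, B2–B3, B3–B4, B4–B5, B5–B6

Every bag has size at most 4, so the width is 4 − 1 = 3 and tw(G) ≤ 3. For the lower bound: the 4 vertex sets {d,f,i}, {b}, {c}, {a,e,g,h} are disjoint, each induces a connected subgraph, and every pair is joined by at least one edge of G. Contracting each set to a single vertex therefore yields K_{4} as a minor, and since treewidth is minor-monotone, tw(G) ≥ tw(K_{4}) = 3. Combining the bounds, tw(G) = 3.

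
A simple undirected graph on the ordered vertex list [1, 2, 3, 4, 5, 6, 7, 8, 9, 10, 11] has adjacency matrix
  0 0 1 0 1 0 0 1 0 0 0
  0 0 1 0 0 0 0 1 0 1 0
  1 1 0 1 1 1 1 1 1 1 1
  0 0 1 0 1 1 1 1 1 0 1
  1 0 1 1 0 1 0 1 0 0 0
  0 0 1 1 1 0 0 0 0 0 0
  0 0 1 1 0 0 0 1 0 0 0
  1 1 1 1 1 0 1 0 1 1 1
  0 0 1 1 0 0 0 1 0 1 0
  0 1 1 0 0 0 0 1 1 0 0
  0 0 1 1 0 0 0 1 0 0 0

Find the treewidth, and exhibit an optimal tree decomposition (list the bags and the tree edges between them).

Treewidth 3.
Bags: B1 = {3, 4, 5, 8}  B2 = {3, 4, 7, 8}  B3 = {3, 4, 8, 9}  B4 = {1, 3, 5, 8}  B5 = {3, 8, 9, 10}  B6 = {2, 3, 8, 10}  B7 = {3, 4, 5, 6}  B8 = {3, 4, 8, 11}
Tree: B1–B2, B2–B3, B1–B4, B3–B5, B5–B6, B1–B7, B2–B8

Every bag has size at most 4, so the width is 4 − 1 = 3 and tw(G) ≤ 3. On the other hand G contains the 4-clique {1, 3, 5, 8}. A clique must lie in a single bag of any decomposition, so no decomposition can have width below 3. The upper and lower bounds meet at 3, so that is the treewidth.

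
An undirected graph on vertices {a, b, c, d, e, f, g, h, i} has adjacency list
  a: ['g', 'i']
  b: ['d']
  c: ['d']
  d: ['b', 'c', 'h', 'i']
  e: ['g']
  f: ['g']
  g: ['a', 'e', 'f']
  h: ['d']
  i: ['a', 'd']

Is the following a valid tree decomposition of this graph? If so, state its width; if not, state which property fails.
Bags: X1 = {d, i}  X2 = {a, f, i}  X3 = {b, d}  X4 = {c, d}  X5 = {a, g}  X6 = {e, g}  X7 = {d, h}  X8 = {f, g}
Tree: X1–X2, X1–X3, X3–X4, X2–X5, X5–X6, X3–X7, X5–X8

A tree decomposition must satisfy three properties: every vertex lies in some bag; for every edge, both endpoints lie together in some bag; and for every vertex, the bags containing it form a connected subtree. Here bags containing vertex f are not connected in the tree, so the decomposition is invalid.

No — bags containing vertex f are not connected in the tree.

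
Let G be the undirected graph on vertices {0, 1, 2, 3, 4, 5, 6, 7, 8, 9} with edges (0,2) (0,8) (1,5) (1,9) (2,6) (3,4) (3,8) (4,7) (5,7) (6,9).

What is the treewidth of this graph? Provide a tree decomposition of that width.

Treewidth 2.
One optimal decomposition is:
Bags: B1 = {4, 5, 7}  B2 = {1, 4, 5}  B3 = {1, 4, 9}  B4 = {4, 6, 9}  B5 = {2, 4, 6}  B6 = {0, 2, 4}  B7 = {0, 4, 8}  B8 = {3, 4, 8}
Tree: B1–B2, B2–B3, B3–B4, B4–B5, B5–B6, B6–B7, B7–B8

Each bag holds 3 vertices, so the decomposition has width 2, which upper-bounds the treewidth. Since 4–7–5–1–9–6–2–0–8–3–4 is a cycle in G, G is not acyclic. Forests are exactly the graphs of treewidth ≤ 1, so tw(G) ≥ 2. Hence tw(G) = 2 exactly.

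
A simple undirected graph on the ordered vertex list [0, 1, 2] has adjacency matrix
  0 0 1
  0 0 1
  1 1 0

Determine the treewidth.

A width-1 tree decomposition is:
Bags: B1 = {1, 2}  B2 = {0, 2}
Tree: B1–B2
The largest bag has 2 vertices, giving width 1; this decomposition certifies tw(G) ≤ 1. Since G has at least one edge (e.g. 2–1), it is not an edgeless graph, so tw(G) ≥ 1. The upper and lower bounds meet at 1, so that is the treewidth.

1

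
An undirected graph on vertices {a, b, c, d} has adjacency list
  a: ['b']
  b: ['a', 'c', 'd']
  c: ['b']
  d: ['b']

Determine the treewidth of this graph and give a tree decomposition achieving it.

Each bag holds 2 vertices, so the decomposition has width 1, which upper-bounds the treewidth. Any graph with an edge has treewidth ≥ 1, and G has the edge c–b. The upper and lower bounds meet at 1, so that is the treewidth.

Treewidth 1.
One such decomposition:
Bags: B1 = {b, c}  B2 = {a, b}  B3 = {b, d}
Tree: B1–B2, B2–B3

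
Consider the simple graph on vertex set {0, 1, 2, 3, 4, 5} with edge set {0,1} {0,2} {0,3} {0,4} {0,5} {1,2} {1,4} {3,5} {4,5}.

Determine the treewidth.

A width-2 tree decomposition is:
Bags: B1 = {0, 1, 4}  B2 = {0, 4, 5}  B3 = {0, 1, 2}  B4 = {0, 3, 5}
Tree: B1–B2, B1–B3, B2–B4
Every bag has size at most 3, so the width is 3 − 1 = 2 and tw(G) ≤ 2. Conversely, {0, 1, 2} is a clique of size 3, and the vertices of any clique must share a bag in every tree decomposition; so some bag has ≥ 3 vertices and tw(G) ≥ 2. Therefore the treewidth is 2.

2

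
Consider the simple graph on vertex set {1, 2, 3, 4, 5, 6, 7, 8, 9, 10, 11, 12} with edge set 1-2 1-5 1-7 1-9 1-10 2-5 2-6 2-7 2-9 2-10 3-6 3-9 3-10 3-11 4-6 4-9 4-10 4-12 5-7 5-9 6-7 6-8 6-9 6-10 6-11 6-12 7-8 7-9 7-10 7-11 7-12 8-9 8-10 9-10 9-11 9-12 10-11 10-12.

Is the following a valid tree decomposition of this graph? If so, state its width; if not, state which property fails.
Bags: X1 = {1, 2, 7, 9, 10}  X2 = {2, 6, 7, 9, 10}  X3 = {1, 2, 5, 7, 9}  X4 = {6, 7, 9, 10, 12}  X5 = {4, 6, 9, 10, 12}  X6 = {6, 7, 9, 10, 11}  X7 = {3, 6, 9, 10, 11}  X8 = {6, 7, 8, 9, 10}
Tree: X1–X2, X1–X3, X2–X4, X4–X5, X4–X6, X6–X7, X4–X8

Vertex coverage: the bags together contain {1, 2, 3, 4, 5, 6, 7, 8, 9, 10, 11, 12}, the full vertex set. Edge coverage: each edge of G has both endpoints in at least one bag. Running intersection: for every vertex, the bags containing it form a connected subtree. All three properties hold, so this is a valid tree decomposition of width max|bag| − 1 = 4, and hence tw(G) ≤ 4.

Yes; width 4.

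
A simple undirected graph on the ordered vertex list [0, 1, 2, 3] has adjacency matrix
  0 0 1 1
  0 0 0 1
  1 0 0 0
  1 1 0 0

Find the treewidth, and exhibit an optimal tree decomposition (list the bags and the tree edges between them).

The largest bag has 2 vertices, giving width 1; this decomposition certifies tw(G) ≤ 1. G has an edge, so its treewidth is at least 1. Hence tw(G) = 1 exactly.

Treewidth 1.
One such decomposition:
Bags: B1 = {0, 2}  B2 = {0, 3}  B3 = {1, 3}
Tree: B1–B2, B2–B3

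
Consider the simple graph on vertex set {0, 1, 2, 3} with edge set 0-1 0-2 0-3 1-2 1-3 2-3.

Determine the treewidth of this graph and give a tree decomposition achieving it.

With just one bag of size 4, the width is 4 − 1 = 3, so tw(G) ≤ 3. Conversely, {0, 1, 2, 3} is a clique of size 4, and the vertices of any clique must share a bag in every tree decomposition; so some bag has ≥ 4 vertices and tw(G) ≥ 3. Combining the bounds, tw(G) = 3.

Treewidth 3.
Bags: B1 = {0, 1, 2, 3}
Tree: (single bag)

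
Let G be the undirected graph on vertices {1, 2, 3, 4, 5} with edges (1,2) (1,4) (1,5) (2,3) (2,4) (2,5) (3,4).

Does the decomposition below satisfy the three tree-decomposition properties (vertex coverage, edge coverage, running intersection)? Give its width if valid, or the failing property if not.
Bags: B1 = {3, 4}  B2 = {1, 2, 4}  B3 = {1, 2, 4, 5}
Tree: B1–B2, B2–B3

A tree decomposition must satisfy three properties: every vertex lies in some bag; for every edge, both endpoints lie together in some bag; and for every vertex, the bags containing it form a connected subtree. Here edge (2,3) lies in no bag, so the decomposition is invalid.

No — edge (2,3) lies in no bag.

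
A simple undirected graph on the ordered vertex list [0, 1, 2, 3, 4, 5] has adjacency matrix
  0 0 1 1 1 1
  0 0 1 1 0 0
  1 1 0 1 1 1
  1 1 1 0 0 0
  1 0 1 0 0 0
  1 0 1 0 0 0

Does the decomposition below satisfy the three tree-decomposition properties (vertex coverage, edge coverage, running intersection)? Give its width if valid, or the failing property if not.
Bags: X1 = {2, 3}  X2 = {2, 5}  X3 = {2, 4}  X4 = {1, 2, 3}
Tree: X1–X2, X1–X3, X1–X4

No — vertex 0 appears in no bag.

A tree decomposition must satisfy three properties: every vertex lies in some bag; for every edge, both endpoints lie together in some bag; and for every vertex, the bags containing it form a connected subtree. Here vertex 0 appears in no bag, so the decomposition is invalid.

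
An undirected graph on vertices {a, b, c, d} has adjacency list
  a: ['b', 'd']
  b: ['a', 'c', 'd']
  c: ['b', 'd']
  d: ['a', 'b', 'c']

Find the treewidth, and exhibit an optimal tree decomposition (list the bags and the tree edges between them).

Treewidth 2.
One optimal decomposition is:
Bags: B1 = {b, c, d}  B2 = {a, b, d}
Tree: B1–B2

Each bag holds 3 vertices, so the decomposition has width 2, which upper-bounds the treewidth. Conversely, {b, c, d} is a clique of size 3, and the vertices of any clique must share a bag in every tree decomposition; so some bag has ≥ 3 vertices and tw(G) ≥ 2. Hence tw(G) = 2 exactly.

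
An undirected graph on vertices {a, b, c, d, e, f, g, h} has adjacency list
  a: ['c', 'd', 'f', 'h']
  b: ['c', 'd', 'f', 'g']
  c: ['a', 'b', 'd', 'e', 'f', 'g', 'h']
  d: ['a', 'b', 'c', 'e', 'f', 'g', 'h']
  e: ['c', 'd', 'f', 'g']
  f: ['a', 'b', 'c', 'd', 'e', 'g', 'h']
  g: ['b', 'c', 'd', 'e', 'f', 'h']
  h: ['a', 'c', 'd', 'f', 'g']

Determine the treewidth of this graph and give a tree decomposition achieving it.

Treewidth 4.
Bags: B1 = {a, c, d, f, h}  B2 = {c, d, f, g, h}  B3 = {b, c, d, f, g}  B4 = {c, d, e, f, g}
Tree: B1–B2, B2–B3, B3–B4

Every bag has size at most 5, so the width is 5 − 1 = 4 and tw(G) ≤ 4. On the other hand G contains the 5-clique {c, d, e, f, g}. A clique must lie in a single bag of any decomposition, so no decomposition can have width below 4. The upper and lower bounds meet at 4, so that is the treewidth.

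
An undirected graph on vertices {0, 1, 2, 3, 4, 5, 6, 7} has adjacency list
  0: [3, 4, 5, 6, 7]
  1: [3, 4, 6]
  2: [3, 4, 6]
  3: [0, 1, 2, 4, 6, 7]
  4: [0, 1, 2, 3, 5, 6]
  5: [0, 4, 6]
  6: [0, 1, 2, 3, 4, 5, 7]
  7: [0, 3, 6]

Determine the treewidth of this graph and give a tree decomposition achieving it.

Treewidth 3.
One such decomposition:
Bags: B1 = {0, 3, 4, 6}  B2 = {0, 4, 5, 6}  B3 = {0, 3, 6, 7}  B4 = {2, 3, 4, 6}  B5 = {1, 3, 4, 6}
Tree: B1–B2, B1–B3, B1–B4, B1–B5

The largest bag has 4 vertices, giving width 3; this decomposition certifies tw(G) ≤ 3. On the other hand G contains the 4-clique {0, 3, 4, 6}. A clique must lie in a single bag of any decomposition, so no decomposition can have width below 3. Therefore the treewidth is 3.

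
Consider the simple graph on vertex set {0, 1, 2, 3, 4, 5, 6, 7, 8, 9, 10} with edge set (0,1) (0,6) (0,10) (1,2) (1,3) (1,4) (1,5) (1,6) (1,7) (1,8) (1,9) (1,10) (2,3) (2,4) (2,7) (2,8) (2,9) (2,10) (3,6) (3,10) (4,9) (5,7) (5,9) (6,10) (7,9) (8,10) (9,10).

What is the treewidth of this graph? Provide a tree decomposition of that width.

Every bag has size at most 4, so the width is 4 − 1 = 3 and tw(G) ≤ 3. On the other hand G contains the 4-clique {0, 1, 6, 10}. A clique must lie in a single bag of any decomposition, so no decomposition can have width below 3. Therefore the treewidth is 3.

Treewidth 3.
One optimal decomposition is:
Bags: B1 = {1, 2, 7, 9}  B2 = {1, 2, 4, 9}  B3 = {1, 2, 9, 10}  B4 = {1, 2, 3, 10}  B5 = {1, 3, 6, 10}  B6 = {0, 1, 6, 10}  B7 = {1, 5, 7, 9}  B8 = {1, 2, 8, 10}
Tree: B1–B2, B2–B3, B3–B4, B4–B5, B5–B6, B1–B7, B3–B8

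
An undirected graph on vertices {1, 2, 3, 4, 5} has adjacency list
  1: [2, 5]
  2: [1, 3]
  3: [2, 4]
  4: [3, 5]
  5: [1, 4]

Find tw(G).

2

A width-2 tree decomposition is:
Bags: B1 = {1, 2, 5}  B2 = {2, 3, 5}  B3 = {3, 4, 5}
Tree: B1–B2, B2–B3
The largest bag has 3 vertices, giving width 2; this decomposition certifies tw(G) ≤ 2. For the lower bound, G contains the cycle 5–1–2–3–4–5, so G is not a forest; only forests have treewidth ≤ 1, hence tw(G) ≥ 2. Therefore the treewidth is 2.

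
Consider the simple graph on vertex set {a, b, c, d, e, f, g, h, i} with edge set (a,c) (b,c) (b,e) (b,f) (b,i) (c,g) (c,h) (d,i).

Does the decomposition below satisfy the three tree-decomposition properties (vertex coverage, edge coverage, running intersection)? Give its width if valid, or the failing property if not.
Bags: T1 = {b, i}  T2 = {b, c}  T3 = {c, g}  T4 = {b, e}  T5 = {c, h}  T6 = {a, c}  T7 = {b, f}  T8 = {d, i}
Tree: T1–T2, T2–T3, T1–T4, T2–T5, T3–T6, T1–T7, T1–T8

Checking the three conditions: (i) the bags cover all of {a, b, c, d, e, f, g, h, i}; (ii) for each edge, some bag contains both endpoints; (iii) the bags containing any fixed vertex form a subtree. All hold, so the decomposition is valid with width 2 − 1 = 1.

Yes; width 1.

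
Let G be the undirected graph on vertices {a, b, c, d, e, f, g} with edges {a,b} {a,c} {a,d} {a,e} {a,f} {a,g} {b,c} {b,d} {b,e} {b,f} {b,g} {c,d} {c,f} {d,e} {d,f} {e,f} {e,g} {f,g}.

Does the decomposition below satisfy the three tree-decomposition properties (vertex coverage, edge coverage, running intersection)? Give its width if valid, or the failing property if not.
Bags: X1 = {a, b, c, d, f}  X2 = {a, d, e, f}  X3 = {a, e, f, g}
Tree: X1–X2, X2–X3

A tree decomposition must satisfy three properties: every vertex lies in some bag; for every edge, both endpoints lie together in some bag; and for every vertex, the bags containing it form a connected subtree. Here edge (b,e) lies in no bag, so the decomposition is invalid.

No — edge (b,e) lies in no bag.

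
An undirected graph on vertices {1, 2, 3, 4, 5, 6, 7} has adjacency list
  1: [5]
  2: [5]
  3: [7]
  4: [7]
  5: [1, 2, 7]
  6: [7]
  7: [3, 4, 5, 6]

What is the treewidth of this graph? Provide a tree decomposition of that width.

Treewidth 1.
One such decomposition:
Bags: B1 = {5, 7}  B2 = {1, 5}  B3 = {2, 5}  B4 = {4, 7}  B5 = {3, 7}  B6 = {6, 7}
Tree: B1–B2, B2–B3, B1–B4, B1–B5, B5–B6

Each bag holds 2 vertices, so the decomposition has width 1, which upper-bounds the treewidth. Since G has at least one edge (e.g. 5–7), it is not an edgeless graph, so tw(G) ≥ 1. Hence tw(G) = 1 exactly.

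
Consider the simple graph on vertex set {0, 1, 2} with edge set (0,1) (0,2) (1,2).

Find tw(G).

A width-2 tree decomposition is:
Bags: B1 = {0, 1, 2}
Tree: (single bag)
A single bag containing all 3 vertices is trivially a valid decomposition of width 2. On the other hand G contains the 3-clique {0, 1, 2}. A clique must lie in a single bag of any decomposition, so no decomposition can have width below 2. Hence tw(G) = 2 exactly.

2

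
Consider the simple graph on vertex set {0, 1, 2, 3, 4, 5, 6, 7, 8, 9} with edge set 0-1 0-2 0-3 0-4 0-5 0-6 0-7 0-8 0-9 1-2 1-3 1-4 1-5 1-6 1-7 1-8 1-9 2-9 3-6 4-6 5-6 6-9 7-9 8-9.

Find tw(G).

A width-3 tree decomposition is:
Bags: B1 = {0, 1, 8, 9}  B2 = {0, 1, 6, 9}  B3 = {0, 1, 4, 6}  B4 = {0, 1, 5, 6}  B5 = {0, 1, 7, 9}  B6 = {0, 1, 3, 6}  B7 = {0, 1, 2, 9}
Tree: B1–B2, B2–B3, B2–B4, B1–B5, B2–B6, B1–B7
Each bag holds 4 vertices, so the decomposition has width 3, which upper-bounds the treewidth. For the lower bound, the 4 vertices {0, 1, 8, 9} are pairwise adjacent, and any tree decomposition puts a clique entirely inside one bag — forcing width ≥ 3. Hence tw(G) = 3 exactly.

3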